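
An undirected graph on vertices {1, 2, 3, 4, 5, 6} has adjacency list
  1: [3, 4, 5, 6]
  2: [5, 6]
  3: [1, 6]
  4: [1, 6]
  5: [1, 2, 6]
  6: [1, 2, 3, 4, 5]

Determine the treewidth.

2

A width-2 tree decomposition is:
Bags: B1 = {1, 5, 6}  B2 = {2, 5, 6}  B3 = {1, 4, 6}  B4 = {1, 3, 6}
Tree: B1–B2, B1–B3, B3–B4
Each bag holds 3 vertices, so the decomposition has width 2, which upper-bounds the treewidth. On the other hand G contains the 3-clique {1, 3, 6}. A clique must lie in a single bag of any decomposition, so no decomposition can have width below 2. The upper and lower bounds meet at 2, so that is the treewidth.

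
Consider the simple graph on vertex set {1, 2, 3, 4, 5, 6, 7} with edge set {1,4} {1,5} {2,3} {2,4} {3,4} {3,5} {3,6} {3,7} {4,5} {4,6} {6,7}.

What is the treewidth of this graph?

A width-2 tree decomposition is:
Bags: B1 = {3, 4, 6}  B2 = {3, 6, 7}  B3 = {3, 4, 5}  B4 = {1, 4, 5}  B5 = {2, 3, 4}
Tree: B1–B2, B1–B3, B3–B4, B3–B5
Each bag holds 3 vertices, so the decomposition has width 2, which upper-bounds the treewidth. Conversely, {1, 4, 5} is a clique of size 3, and the vertices of any clique must share a bag in every tree decomposition; so some bag has ≥ 3 vertices and tw(G) ≥ 2. Hence tw(G) = 2 exactly.

2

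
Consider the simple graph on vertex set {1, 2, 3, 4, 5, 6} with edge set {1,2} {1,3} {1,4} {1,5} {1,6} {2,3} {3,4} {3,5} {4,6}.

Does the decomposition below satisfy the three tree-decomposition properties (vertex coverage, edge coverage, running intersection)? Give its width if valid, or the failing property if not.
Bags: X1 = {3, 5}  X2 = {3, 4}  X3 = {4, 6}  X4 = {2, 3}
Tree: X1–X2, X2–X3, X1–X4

No — vertex 1 appears in no bag.

A tree decomposition must satisfy three properties: every vertex lies in some bag; for every edge, both endpoints lie together in some bag; and for every vertex, the bags containing it form a connected subtree. Here vertex 1 appears in no bag, so the decomposition is invalid.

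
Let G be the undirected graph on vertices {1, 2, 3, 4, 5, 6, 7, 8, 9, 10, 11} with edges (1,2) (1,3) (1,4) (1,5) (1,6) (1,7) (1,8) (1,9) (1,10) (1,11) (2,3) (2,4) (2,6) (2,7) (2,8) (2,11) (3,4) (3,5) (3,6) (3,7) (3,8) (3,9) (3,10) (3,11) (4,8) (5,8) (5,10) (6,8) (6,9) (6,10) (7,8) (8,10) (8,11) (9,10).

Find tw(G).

A width-4 tree decomposition is:
Bags: B1 = {1, 3, 6, 8, 10}  B2 = {1, 2, 3, 6, 8}  B3 = {1, 3, 5, 8, 10}  B4 = {1, 2, 3, 4, 8}  B5 = {1, 3, 6, 9, 10}  B6 = {1, 2, 3, 8, 11}  B7 = {1, 2, 3, 7, 8}
Tree: B1–B2, B1–B3, B2–B4, B1–B5, B4–B6, B2–B7
The largest bag has 5 vertices, giving width 4; this decomposition certifies tw(G) ≤ 4. On the other hand G contains the 5-clique {1, 2, 3, 8, 11}. A clique must lie in a single bag of any decomposition, so no decomposition can have width below 4. Hence tw(G) = 4 exactly.

4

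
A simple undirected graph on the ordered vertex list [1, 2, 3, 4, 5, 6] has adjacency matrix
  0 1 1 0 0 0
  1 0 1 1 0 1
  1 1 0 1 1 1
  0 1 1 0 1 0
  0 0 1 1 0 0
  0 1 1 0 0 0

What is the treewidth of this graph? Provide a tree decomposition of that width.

Each bag holds 3 vertices, so the decomposition has width 2, which upper-bounds the treewidth. On the other hand G contains the 3-clique {1, 2, 3}. A clique must lie in a single bag of any decomposition, so no decomposition can have width below 2. Combining the bounds, tw(G) = 2.

Treewidth 2.
One such decomposition:
Bags: B1 = {1, 2, 3}  B2 = {2, 3, 4}  B3 = {2, 3, 6}  B4 = {3, 4, 5}
Tree: B1–B2, B2–B3, B2–B4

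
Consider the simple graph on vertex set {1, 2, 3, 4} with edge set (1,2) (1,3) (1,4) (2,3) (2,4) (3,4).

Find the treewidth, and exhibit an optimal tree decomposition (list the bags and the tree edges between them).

Treewidth 3.
Bags: B1 = {1, 2, 3, 4}
Tree: (single bag)

With just one bag of size 4, the width is 4 − 1 = 3, so tw(G) ≤ 3. Conversely, {1, 2, 3, 4} is a clique of size 4, and the vertices of any clique must share a bag in every tree decomposition; so some bag has ≥ 4 vertices and tw(G) ≥ 3. Therefore the treewidth is 3.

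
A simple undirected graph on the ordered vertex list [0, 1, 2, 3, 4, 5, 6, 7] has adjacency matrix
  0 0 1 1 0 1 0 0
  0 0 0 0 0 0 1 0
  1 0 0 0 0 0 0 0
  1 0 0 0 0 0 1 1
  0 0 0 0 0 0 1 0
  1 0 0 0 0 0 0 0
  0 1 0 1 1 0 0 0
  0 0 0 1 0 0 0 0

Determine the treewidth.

1

A width-1 tree decomposition is:
Bags: B1 = {0, 3}  B2 = {0, 2}  B3 = {3, 7}  B4 = {3, 6}  B5 = {0, 5}  B6 = {4, 6}  B7 = {1, 6}
Tree: B1–B2, B1–B3, B3–B4, B1–B5, B4–B6, B4–B7
The largest bag has 2 vertices, giving width 1; this decomposition certifies tw(G) ≤ 1. Since G has at least one edge (e.g. 3–0), it is not an edgeless graph, so tw(G) ≥ 1. Combining the bounds, tw(G) = 1.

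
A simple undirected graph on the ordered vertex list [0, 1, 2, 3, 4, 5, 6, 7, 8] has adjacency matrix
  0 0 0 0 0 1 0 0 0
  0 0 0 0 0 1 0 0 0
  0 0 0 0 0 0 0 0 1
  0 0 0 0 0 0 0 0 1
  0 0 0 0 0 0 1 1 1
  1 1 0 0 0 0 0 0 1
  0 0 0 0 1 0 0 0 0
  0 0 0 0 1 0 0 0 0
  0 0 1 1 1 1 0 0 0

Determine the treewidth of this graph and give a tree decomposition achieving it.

Each bag holds 2 vertices, so the decomposition has width 1, which upper-bounds the treewidth. Since G has at least one edge (e.g. 8–5), it is not an edgeless graph, so tw(G) ≥ 1. Therefore the treewidth is 1.

Treewidth 1.
One such decomposition:
Bags: B1 = {5, 8}  B2 = {4, 8}  B3 = {4, 7}  B4 = {0, 5}  B5 = {1, 5}  B6 = {2, 8}  B7 = {3, 8}  B8 = {4, 6}
Tree: B1–B2, B2–B3, B1–B4, B4–B5, B2–B6, B2–B7, B3–B8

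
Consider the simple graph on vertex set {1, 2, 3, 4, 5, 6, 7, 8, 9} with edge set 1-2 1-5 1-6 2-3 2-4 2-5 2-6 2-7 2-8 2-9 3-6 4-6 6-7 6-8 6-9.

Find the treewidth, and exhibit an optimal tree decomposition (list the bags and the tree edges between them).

Every bag has size at most 3, so the width is 3 − 1 = 2 and tw(G) ≤ 2. On the other hand G contains the 3-clique {1, 2, 5}. A clique must lie in a single bag of any decomposition, so no decomposition can have width below 2. The upper and lower bounds meet at 2, so that is the treewidth.

Treewidth 2.
One such decomposition:
Bags: B1 = {2, 6, 9}  B2 = {2, 6, 8}  B3 = {1, 2, 6}  B4 = {2, 6, 7}  B5 = {1, 2, 5}  B6 = {2, 3, 6}  B7 = {2, 4, 6}
Tree: B1–B2, B1–B3, B2–B4, B3–B5, B3–B6, B6–B7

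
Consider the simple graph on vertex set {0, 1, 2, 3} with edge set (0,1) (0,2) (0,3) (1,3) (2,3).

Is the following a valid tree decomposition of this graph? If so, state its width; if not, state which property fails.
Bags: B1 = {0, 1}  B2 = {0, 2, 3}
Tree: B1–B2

No — edge (3,1) lies in no bag.

A tree decomposition must satisfy three properties: every vertex lies in some bag; for every edge, both endpoints lie together in some bag; and for every vertex, the bags containing it form a connected subtree. Here edge (3,1) lies in no bag, so the decomposition is invalid.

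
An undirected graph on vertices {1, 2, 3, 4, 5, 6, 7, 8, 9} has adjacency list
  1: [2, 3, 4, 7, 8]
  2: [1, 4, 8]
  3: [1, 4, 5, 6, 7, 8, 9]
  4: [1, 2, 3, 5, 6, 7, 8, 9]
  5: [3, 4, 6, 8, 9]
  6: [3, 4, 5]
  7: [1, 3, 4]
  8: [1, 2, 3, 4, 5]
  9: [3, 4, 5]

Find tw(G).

3

A width-3 tree decomposition is:
Bags: B1 = {1, 3, 4, 8}  B2 = {3, 4, 5, 8}  B3 = {1, 2, 4, 8}  B4 = {1, 3, 4, 7}  B5 = {3, 4, 5, 6}  B6 = {3, 4, 5, 9}
Tree: B1–B2, B1–B3, B1–B4, B2–B5, B5–B6
The largest bag has 4 vertices, giving width 3; this decomposition certifies tw(G) ≤ 3. On the other hand G contains the 4-clique {1, 2, 4, 8}. A clique must lie in a single bag of any decomposition, so no decomposition can have width below 3. Hence tw(G) = 3 exactly.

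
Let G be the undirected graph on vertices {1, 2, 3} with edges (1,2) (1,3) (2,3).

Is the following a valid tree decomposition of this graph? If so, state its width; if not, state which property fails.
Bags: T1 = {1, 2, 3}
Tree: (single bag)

Yes; width 2.

Checking the three conditions: (i) the bags cover all of {1, 2, 3}; (ii) for each edge, some bag contains both endpoints; (iii) the bags containing any fixed vertex form a subtree. All hold, so the decomposition is valid with width 3 − 1 = 2.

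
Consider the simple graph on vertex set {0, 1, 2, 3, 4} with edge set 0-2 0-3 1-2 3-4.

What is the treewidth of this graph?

1

A width-1 tree decomposition is:
Bags: B1 = {1, 2}  B2 = {0, 2}  B3 = {0, 3}  B4 = {3, 4}
Tree: B1–B2, B2–B3, B3–B4
Each bag holds 2 vertices, so the decomposition has width 1, which upper-bounds the treewidth. Any graph with an edge has treewidth ≥ 1, and G has the edge 1–2. The upper and lower bounds meet at 1, so that is the treewidth.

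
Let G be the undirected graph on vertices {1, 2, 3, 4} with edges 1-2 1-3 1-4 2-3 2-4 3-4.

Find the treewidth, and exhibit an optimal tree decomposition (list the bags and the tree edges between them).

With just one bag of size 4, the width is 4 − 1 = 3, so tw(G) ≤ 3. On the other hand G contains the 4-clique {1, 2, 3, 4}. A clique must lie in a single bag of any decomposition, so no decomposition can have width below 3. Therefore the treewidth is 3.

Treewidth 3.
One such decomposition:
Bags: B1 = {1, 2, 3, 4}
Tree: (single bag)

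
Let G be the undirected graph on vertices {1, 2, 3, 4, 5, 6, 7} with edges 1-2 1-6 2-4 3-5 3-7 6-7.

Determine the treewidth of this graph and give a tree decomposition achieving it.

Treewidth 1.
One optimal decomposition is:
Bags: B1 = {3, 5}  B2 = {3, 7}  B3 = {6, 7}  B4 = {1, 6}  B5 = {1, 2}  B6 = {2, 4}
Tree: B1–B2, B2–B3, B3–B4, B4–B5, B5–B6

Every bag has size at most 2, so the width is 2 − 1 = 1 and tw(G) ≤ 1. Any graph with an edge has treewidth ≥ 1, and G has the edge 5–3. Therefore the treewidth is 1.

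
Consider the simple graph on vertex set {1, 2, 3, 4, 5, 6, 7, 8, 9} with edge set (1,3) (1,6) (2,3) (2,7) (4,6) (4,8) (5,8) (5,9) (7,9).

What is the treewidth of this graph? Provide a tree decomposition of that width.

The largest bag has 3 vertices, giving width 2; this decomposition certifies tw(G) ≤ 2. For the lower bound, G contains the cycle 8–4–6–1–3–2–7–9–5–8, so G is not a forest; only forests have treewidth ≤ 1, hence tw(G) ≥ 2. The upper and lower bounds meet at 2, so that is the treewidth.

Treewidth 2.
Bags: B1 = {4, 6, 8}  B2 = {1, 6, 8}  B3 = {1, 3, 8}  B4 = {2, 3, 8}  B5 = {2, 7, 8}  B6 = {7, 8, 9}  B7 = {5, 8, 9}
Tree: B1–B2, B2–B3, B3–B4, B4–B5, B5–B6, B6–B7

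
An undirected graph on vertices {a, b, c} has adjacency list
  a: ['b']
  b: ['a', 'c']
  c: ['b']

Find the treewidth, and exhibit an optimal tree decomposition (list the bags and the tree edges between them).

Treewidth 1.
Bags: B1 = {b, c}  B2 = {a, b}
Tree: B1–B2

The largest bag has 2 vertices, giving width 1; this decomposition certifies tw(G) ≤ 1. Since G has at least one edge (e.g. b–c), it is not an edgeless graph, so tw(G) ≥ 1. Therefore the treewidth is 1.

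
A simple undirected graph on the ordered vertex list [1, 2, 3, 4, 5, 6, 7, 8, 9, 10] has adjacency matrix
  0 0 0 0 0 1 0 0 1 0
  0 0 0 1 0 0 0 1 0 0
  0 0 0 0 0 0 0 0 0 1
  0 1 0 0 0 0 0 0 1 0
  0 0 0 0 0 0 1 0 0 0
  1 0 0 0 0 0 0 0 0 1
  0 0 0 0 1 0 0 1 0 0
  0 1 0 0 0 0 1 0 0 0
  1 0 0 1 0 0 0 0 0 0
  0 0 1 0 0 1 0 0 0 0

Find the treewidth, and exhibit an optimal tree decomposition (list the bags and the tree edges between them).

The largest bag has 2 vertices, giving width 1; this decomposition certifies tw(G) ≤ 1. Any graph with an edge has treewidth ≥ 1, and G has the edge 5–7. The upper and lower bounds meet at 1, so that is the treewidth.

Treewidth 1.
One such decomposition:
Bags: B1 = {5, 7}  B2 = {7, 8}  B3 = {2, 8}  B4 = {2, 4}  B5 = {4, 9}  B6 = {1, 9}  B7 = {1, 6}  B8 = {6, 10}  B9 = {3, 10}
Tree: B1–B2, B2–B3, B3–B4, B4–B5, B5–B6, B6–B7, B7–B8, B8–B9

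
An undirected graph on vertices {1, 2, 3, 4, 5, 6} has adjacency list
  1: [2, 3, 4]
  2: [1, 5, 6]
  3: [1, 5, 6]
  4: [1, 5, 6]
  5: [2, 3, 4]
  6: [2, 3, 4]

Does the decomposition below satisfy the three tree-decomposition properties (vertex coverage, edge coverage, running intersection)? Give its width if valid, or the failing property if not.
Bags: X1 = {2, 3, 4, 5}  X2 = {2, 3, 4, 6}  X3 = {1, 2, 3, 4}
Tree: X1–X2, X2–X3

Checking the three conditions: (i) the bags cover all of {1, 2, 3, 4, 5, 6}; (ii) for each edge, some bag contains both endpoints; (iii) the bags containing any fixed vertex form a subtree. All hold, so the decomposition is valid with width 4 − 1 = 3.

Yes; width 3.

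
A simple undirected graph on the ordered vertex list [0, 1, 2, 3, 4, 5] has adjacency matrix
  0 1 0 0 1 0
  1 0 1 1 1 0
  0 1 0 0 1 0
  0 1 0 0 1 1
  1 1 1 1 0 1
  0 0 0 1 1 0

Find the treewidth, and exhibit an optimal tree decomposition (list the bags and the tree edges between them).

Treewidth 2.
One such decomposition:
Bags: B1 = {1, 3, 4}  B2 = {3, 4, 5}  B3 = {0, 1, 4}  B4 = {1, 2, 4}
Tree: B1–B2, B1–B3, B1–B4

The largest bag has 3 vertices, giving width 2; this decomposition certifies tw(G) ≤ 2. Conversely, {0, 1, 4} is a clique of size 3, and the vertices of any clique must share a bag in every tree decomposition; so some bag has ≥ 3 vertices and tw(G) ≥ 2. Combining the bounds, tw(G) = 2.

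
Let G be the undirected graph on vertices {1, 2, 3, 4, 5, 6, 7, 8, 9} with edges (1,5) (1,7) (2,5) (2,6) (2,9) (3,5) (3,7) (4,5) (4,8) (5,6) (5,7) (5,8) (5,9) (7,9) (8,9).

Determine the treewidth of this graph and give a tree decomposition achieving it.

Treewidth 2.
One optimal decomposition is:
Bags: B1 = {1, 5, 7}  B2 = {5, 7, 9}  B3 = {3, 5, 7}  B4 = {2, 5, 9}  B5 = {2, 5, 6}  B6 = {5, 8, 9}  B7 = {4, 5, 8}
Tree: B1–B2, B1–B3, B2–B4, B4–B5, B2–B6, B6–B7

The largest bag has 3 vertices, giving width 2; this decomposition certifies tw(G) ≤ 2. Conversely, {2, 5, 9} is a clique of size 3, and the vertices of any clique must share a bag in every tree decomposition; so some bag has ≥ 3 vertices and tw(G) ≥ 2. Hence tw(G) = 2 exactly.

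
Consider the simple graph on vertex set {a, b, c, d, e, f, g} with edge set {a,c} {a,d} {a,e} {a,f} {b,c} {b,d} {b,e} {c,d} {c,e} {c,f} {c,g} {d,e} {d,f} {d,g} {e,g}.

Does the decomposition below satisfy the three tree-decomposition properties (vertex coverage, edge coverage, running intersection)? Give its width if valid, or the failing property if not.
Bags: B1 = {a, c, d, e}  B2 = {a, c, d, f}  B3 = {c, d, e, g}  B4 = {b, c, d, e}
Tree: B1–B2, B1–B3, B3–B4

Yes; width 3.

Checking the three conditions: (i) the bags cover all of {a, b, c, d, e, f, g}; (ii) for each edge, some bag contains both endpoints; (iii) the bags containing any fixed vertex form a subtree. All hold, so the decomposition is valid with width 4 − 1 = 3.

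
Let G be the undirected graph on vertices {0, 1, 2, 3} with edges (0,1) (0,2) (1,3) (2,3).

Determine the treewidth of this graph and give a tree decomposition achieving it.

Every bag has size at most 3, so the width is 3 − 1 = 2 and tw(G) ≤ 2. Since 0–2–3–1–0 is a cycle in G, G is not acyclic. Forests are exactly the graphs of treewidth ≤ 1, so tw(G) ≥ 2. Combining the bounds, tw(G) = 2.

Treewidth 2.
One such decomposition:
Bags: B1 = {0, 2, 3}  B2 = {0, 1, 3}
Tree: B1–B2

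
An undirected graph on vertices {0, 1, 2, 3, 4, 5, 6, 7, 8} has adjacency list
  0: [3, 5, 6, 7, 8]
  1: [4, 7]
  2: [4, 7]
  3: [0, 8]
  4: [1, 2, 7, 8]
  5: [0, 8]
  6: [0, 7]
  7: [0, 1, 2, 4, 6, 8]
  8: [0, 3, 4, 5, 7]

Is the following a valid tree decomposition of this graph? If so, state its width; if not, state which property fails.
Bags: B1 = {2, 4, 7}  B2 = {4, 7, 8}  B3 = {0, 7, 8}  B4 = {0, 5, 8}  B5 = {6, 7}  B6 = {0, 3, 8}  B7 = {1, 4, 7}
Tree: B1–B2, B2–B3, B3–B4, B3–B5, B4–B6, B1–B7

No — edge (0,6) lies in no bag.

A tree decomposition must satisfy three properties: every vertex lies in some bag; for every edge, both endpoints lie together in some bag; and for every vertex, the bags containing it form a connected subtree. Here edge (0,6) lies in no bag, so the decomposition is invalid.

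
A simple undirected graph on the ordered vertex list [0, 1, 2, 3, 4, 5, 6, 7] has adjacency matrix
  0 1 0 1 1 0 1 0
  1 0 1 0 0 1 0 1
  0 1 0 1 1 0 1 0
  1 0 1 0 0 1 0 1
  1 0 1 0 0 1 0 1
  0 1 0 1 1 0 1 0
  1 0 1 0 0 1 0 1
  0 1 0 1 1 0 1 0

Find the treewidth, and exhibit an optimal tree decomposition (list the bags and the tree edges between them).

Treewidth 4.
One such decomposition:
Bags: B1 = {0, 2, 4, 5, 7}  B2 = {0, 2, 5, 6, 7}  B3 = {0, 1, 2, 5, 7}  B4 = {0, 2, 3, 5, 7}
Tree: B1–B2, B2–B3, B3–B4

The largest bag has 5 vertices, giving width 4; this decomposition certifies tw(G) ≤ 4. For the lower bound: the 5 vertex sets {2,4}, {5,6}, {1,7}, {0}, {3} are disjoint, each induces a connected subgraph, and every pair is joined by at least one edge of G. Contracting each set to a single vertex therefore yields K_{5} as a minor, and since treewidth is minor-monotone, tw(G) ≥ tw(K_{5}) = 4. Combining the bounds, tw(G) = 4.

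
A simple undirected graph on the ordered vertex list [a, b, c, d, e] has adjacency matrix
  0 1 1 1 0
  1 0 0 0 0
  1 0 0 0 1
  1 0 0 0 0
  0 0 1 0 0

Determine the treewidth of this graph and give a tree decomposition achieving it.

Treewidth 1.
One such decomposition:
Bags: B1 = {a, c}  B2 = {a, b}  B3 = {c, e}  B4 = {a, d}
Tree: B1–B2, B1–B3, B2–B4

Every bag has size at most 2, so the width is 2 − 1 = 1 and tw(G) ≤ 1. G has an edge, so its treewidth is at least 1. Therefore the treewidth is 1.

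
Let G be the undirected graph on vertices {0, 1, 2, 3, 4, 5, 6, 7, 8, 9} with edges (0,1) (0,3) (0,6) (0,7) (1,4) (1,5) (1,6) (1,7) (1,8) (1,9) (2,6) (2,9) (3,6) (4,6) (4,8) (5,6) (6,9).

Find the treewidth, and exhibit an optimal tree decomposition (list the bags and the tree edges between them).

Treewidth 2.
One such decomposition:
Bags: B1 = {1, 6, 9}  B2 = {1, 4, 6}  B3 = {1, 5, 6}  B4 = {0, 1, 6}  B5 = {0, 1, 7}  B6 = {0, 3, 6}  B7 = {1, 4, 8}  B8 = {2, 6, 9}
Tree: B1–B2, B1–B3, B2–B4, B4–B5, B4–B6, B2–B7, B1–B8

Every bag has size at most 3, so the width is 3 − 1 = 2 and tw(G) ≤ 2. For the lower bound, the 3 vertices {1, 4, 8} are pairwise adjacent, and any tree decomposition puts a clique entirely inside one bag — forcing width ≥ 2. The upper and lower bounds meet at 2, so that is the treewidth.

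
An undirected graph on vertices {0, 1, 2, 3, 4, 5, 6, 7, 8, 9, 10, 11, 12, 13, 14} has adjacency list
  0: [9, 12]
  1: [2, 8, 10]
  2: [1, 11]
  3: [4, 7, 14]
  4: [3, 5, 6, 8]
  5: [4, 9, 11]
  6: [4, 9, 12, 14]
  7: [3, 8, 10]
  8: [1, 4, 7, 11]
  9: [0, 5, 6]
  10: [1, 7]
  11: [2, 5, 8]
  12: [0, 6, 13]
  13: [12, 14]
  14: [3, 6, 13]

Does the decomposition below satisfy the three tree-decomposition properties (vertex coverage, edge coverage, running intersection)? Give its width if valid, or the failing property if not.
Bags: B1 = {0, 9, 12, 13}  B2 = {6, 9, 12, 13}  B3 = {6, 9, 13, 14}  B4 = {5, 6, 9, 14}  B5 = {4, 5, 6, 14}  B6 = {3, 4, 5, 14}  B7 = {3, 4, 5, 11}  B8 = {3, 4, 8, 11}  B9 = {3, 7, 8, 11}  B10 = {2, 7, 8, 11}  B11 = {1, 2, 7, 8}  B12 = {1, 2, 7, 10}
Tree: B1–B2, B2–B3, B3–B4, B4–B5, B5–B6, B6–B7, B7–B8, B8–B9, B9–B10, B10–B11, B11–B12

Yes; width 3.

Every vertex of G appears in some bag (union = {0, 1, 2, 3, 4, 5, 6, 7, 8, 9, 10, 11, 12, 13, 14}); every edge is covered by a bag; and for each vertex v the set of bags containing v is connected in the bag tree. The decomposition is therefore valid. The largest bag has 4 vertices, so the width is 3.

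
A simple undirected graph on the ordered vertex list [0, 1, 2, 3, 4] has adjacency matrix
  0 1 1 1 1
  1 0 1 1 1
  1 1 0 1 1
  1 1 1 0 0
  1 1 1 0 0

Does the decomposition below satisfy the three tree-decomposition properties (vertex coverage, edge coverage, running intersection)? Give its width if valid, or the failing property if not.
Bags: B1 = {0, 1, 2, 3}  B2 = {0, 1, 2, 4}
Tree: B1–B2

Checking the three conditions: (i) the bags cover all of {0, 1, 2, 3, 4}; (ii) for each edge, some bag contains both endpoints; (iii) the bags containing any fixed vertex form a subtree. All hold, so the decomposition is valid with width 4 − 1 = 3.

Yes; width 3.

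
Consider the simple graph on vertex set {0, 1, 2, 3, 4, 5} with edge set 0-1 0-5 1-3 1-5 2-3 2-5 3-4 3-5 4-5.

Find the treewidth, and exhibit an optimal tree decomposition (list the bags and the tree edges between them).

Treewidth 2.
Bags: B1 = {3, 4, 5}  B2 = {1, 3, 5}  B3 = {0, 1, 5}  B4 = {2, 3, 5}
Tree: B1–B2, B2–B3, B2–B4

The largest bag has 3 vertices, giving width 2; this decomposition certifies tw(G) ≤ 2. For the lower bound, the 3 vertices {0, 1, 5} are pairwise adjacent, and any tree decomposition puts a clique entirely inside one bag — forcing width ≥ 2. The upper and lower bounds meet at 2, so that is the treewidth.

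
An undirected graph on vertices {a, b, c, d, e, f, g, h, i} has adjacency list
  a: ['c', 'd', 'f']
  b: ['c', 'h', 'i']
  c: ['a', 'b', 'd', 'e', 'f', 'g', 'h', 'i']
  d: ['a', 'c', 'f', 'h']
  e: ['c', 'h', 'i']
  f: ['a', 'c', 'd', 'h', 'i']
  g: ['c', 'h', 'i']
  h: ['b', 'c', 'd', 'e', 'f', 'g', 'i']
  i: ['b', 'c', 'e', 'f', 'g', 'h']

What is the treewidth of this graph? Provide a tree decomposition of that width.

Treewidth 3.
Bags: B1 = {c, d, f, h}  B2 = {c, f, h, i}  B3 = {b, c, h, i}  B4 = {c, e, h, i}  B5 = {a, c, d, f}  B6 = {c, g, h, i}
Tree: B1–B2, B2–B3, B3–B4, B1–B5, B2–B6

Every bag has size at most 4, so the width is 4 − 1 = 3 and tw(G) ≤ 3. For the lower bound, the 4 vertices {c, d, f, h} are pairwise adjacent, and any tree decomposition puts a clique entirely inside one bag — forcing width ≥ 3. Hence tw(G) = 3 exactly.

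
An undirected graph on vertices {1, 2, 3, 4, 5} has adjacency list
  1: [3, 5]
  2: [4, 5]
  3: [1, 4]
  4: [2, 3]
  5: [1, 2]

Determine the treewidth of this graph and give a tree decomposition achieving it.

Treewidth 2.
One optimal decomposition is:
Bags: B1 = {1, 2, 5}  B2 = {1, 2, 4}  B3 = {1, 3, 4}
Tree: B1–B2, B2–B3

The largest bag has 3 vertices, giving width 2; this decomposition certifies tw(G) ≤ 2. For the lower bound, G contains the cycle 1–5–2–4–3–1, so G is not a forest; only forests have treewidth ≤ 1, hence tw(G) ≥ 2. Combining the bounds, tw(G) = 2.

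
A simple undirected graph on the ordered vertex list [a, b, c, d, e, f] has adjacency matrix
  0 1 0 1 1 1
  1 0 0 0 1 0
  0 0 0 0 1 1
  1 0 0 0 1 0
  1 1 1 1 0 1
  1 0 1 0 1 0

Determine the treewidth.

A width-2 tree decomposition is:
Bags: B1 = {a, e, f}  B2 = {a, d, e}  B3 = {c, e, f}  B4 = {a, b, e}
Tree: B1–B2, B1–B3, B1–B4
Every bag has size at most 3, so the width is 3 − 1 = 2 and tw(G) ≤ 2. On the other hand G contains the 3-clique {c, e, f}. A clique must lie in a single bag of any decomposition, so no decomposition can have width below 2. Therefore the treewidth is 2.

2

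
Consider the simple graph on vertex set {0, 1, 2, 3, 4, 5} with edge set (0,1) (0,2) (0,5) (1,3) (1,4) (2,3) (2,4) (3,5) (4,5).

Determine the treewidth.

A width-3 tree decomposition is:
Bags: B1 = {1, 2, 3, 5}  B2 = {1, 2, 4, 5}  B3 = {0, 1, 2, 5}
Tree: B1–B2, B2–B3
Each bag holds 4 vertices, so the decomposition has width 3, which upper-bounds the treewidth. For the lower bound: the 4 vertex sets {1,3}, {2,4}, {5}, {0} are disjoint, each induces a connected subgraph, and every pair is joined by at least one edge of G. Contracting each set to a single vertex therefore yields K_{4} as a minor, and since treewidth is minor-monotone, tw(G) ≥ tw(K_{4}) = 3. Combining the bounds, tw(G) = 3.

3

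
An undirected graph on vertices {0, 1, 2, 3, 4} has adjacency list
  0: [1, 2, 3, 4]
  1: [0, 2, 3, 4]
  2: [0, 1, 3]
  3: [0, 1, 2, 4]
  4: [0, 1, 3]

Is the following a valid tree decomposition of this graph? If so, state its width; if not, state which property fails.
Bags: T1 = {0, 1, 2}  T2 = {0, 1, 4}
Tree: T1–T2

No — vertex 3 appears in no bag.

A tree decomposition must satisfy three properties: every vertex lies in some bag; for every edge, both endpoints lie together in some bag; and for every vertex, the bags containing it form a connected subtree. Here vertex 3 appears in no bag, so the decomposition is invalid.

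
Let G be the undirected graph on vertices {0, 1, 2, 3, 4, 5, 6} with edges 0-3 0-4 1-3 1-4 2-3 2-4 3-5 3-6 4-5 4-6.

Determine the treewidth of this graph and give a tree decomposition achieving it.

Each bag holds 3 vertices, so the decomposition has width 2, which upper-bounds the treewidth. The edges 4–6–3–0–4 form a cycle, so G is not a tree and its treewidth is at least 2. Combining the bounds, tw(G) = 2.

Treewidth 2.
One such decomposition:
Bags: B1 = {3, 4, 6}  B2 = {0, 3, 4}  B3 = {1, 3, 4}  B4 = {2, 3, 4}  B5 = {3, 4, 5}
Tree: B1–B2, B2–B3, B3–B4, B4–B5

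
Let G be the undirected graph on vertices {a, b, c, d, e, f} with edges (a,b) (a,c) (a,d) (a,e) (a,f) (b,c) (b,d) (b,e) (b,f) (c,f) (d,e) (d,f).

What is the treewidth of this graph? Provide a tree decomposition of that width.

The largest bag has 4 vertices, giving width 3; this decomposition certifies tw(G) ≤ 3. Conversely, {a, b, d, e} is a clique of size 4, and the vertices of any clique must share a bag in every tree decomposition; so some bag has ≥ 4 vertices and tw(G) ≥ 3. Hence tw(G) = 3 exactly.

Treewidth 3.
Bags: B1 = {a, b, d, f}  B2 = {a, b, c, f}  B3 = {a, b, d, e}
Tree: B1–B2, B1–B3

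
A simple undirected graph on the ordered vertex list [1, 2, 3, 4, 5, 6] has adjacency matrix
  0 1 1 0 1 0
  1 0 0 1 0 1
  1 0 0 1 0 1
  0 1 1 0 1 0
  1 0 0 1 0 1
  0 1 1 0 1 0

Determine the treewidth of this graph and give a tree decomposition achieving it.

Treewidth 3.
Bags: B1 = {1, 2, 4, 6}  B2 = {1, 3, 4, 6}  B3 = {1, 4, 5, 6}
Tree: B1–B2, B2–B3

Each bag holds 4 vertices, so the decomposition has width 3, which upper-bounds the treewidth. For the lower bound: the 4 vertex sets {2,6}, {3,4}, {1}, {5} are disjoint, each induces a connected subgraph, and every pair is joined by at least one edge of G. Contracting each set to a single vertex therefore yields K_{4} as a minor, and since treewidth is minor-monotone, tw(G) ≥ tw(K_{4}) = 3. The upper and lower bounds meet at 3, so that is the treewidth.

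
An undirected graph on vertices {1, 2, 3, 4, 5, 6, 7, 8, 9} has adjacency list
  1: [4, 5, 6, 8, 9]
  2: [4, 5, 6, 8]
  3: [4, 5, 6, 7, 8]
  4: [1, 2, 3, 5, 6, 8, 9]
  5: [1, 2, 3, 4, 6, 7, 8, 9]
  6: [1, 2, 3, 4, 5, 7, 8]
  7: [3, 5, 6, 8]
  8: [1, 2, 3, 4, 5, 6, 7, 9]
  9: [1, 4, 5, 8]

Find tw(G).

4

A width-4 tree decomposition is:
Bags: B1 = {1, 4, 5, 6, 8}  B2 = {2, 4, 5, 6, 8}  B3 = {3, 4, 5, 6, 8}  B4 = {1, 4, 5, 8, 9}  B5 = {3, 5, 6, 7, 8}
Tree: B1–B2, B2–B3, B1–B4, B3–B5
The largest bag has 5 vertices, giving width 4; this decomposition certifies tw(G) ≤ 4. On the other hand G contains the 5-clique {1, 4, 5, 8, 9}. A clique must lie in a single bag of any decomposition, so no decomposition can have width below 4. The upper and lower bounds meet at 4, so that is the treewidth.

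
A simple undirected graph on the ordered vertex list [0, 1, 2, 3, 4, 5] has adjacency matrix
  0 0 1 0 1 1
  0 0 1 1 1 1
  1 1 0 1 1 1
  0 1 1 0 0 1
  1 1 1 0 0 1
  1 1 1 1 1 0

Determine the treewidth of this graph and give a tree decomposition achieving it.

Treewidth 3.
Bags: B1 = {1, 2, 4, 5}  B2 = {0, 2, 4, 5}  B3 = {1, 2, 3, 5}
Tree: B1–B2, B1–B3

Every bag has size at most 4, so the width is 4 − 1 = 3 and tw(G) ≤ 3. For the lower bound, the 4 vertices {0, 2, 4, 5} are pairwise adjacent, and any tree decomposition puts a clique entirely inside one bag — forcing width ≥ 3. Hence tw(G) = 3 exactly.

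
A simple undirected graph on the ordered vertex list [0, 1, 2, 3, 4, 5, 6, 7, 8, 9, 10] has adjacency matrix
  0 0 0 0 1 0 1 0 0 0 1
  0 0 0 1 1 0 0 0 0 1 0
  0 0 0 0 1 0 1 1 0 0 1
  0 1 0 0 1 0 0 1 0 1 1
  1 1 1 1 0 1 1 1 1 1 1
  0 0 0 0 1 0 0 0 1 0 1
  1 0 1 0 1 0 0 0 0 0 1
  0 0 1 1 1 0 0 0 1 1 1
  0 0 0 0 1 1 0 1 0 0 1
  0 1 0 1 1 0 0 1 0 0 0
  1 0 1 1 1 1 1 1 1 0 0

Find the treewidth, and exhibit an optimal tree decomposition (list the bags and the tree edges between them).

Treewidth 3.
One such decomposition:
Bags: B1 = {2, 4, 6, 10}  B2 = {2, 4, 7, 10}  B3 = {4, 7, 8, 10}  B4 = {0, 4, 6, 10}  B5 = {3, 4, 7, 10}  B6 = {3, 4, 7, 9}  B7 = {4, 5, 8, 10}  B8 = {1, 3, 4, 9}
Tree: B1–B2, B2–B3, B1–B4, B2–B5, B5–B6, B3–B7, B6–B8

The largest bag has 4 vertices, giving width 3; this decomposition certifies tw(G) ≤ 3. Conversely, {1, 3, 4, 9} is a clique of size 4, and the vertices of any clique must share a bag in every tree decomposition; so some bag has ≥ 4 vertices and tw(G) ≥ 3. Combining the bounds, tw(G) = 3.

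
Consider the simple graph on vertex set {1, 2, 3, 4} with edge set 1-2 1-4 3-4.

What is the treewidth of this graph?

A width-1 tree decomposition is:
Bags: B1 = {1, 4}  B2 = {1, 2}  B3 = {3, 4}
Tree: B1–B2, B1–B3
Each bag holds 2 vertices, so the decomposition has width 1, which upper-bounds the treewidth. Since G has at least one edge (e.g. 1–4), it is not an edgeless graph, so tw(G) ≥ 1. Therefore the treewidth is 1.

1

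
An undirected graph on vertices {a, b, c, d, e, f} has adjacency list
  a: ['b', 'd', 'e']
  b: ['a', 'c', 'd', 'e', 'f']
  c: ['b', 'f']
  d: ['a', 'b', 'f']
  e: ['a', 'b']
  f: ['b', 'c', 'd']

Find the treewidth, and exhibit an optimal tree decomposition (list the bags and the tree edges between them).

Treewidth 2.
One such decomposition:
Bags: B1 = {b, d, f}  B2 = {b, c, f}  B3 = {a, b, d}  B4 = {a, b, e}
Tree: B1–B2, B1–B3, B3–B4

The largest bag has 3 vertices, giving width 2; this decomposition certifies tw(G) ≤ 2. Conversely, {a, b, d} is a clique of size 3, and the vertices of any clique must share a bag in every tree decomposition; so some bag has ≥ 3 vertices and tw(G) ≥ 2. Hence tw(G) = 2 exactly.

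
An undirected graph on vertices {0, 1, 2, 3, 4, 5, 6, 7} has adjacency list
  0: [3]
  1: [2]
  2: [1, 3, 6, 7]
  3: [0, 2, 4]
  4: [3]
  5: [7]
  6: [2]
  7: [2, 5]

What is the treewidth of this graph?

1

A width-1 tree decomposition is:
Bags: B1 = {5, 7}  B2 = {2, 7}  B3 = {2, 3}  B4 = {0, 3}  B5 = {1, 2}  B6 = {2, 6}  B7 = {3, 4}
Tree: B1–B2, B2–B3, B3–B4, B3–B5, B2–B6, B3–B7
Every bag has size at most 2, so the width is 2 − 1 = 1 and tw(G) ≤ 1. Any graph with an edge has treewidth ≥ 1, and G has the edge 7–5. Hence tw(G) = 1 exactly.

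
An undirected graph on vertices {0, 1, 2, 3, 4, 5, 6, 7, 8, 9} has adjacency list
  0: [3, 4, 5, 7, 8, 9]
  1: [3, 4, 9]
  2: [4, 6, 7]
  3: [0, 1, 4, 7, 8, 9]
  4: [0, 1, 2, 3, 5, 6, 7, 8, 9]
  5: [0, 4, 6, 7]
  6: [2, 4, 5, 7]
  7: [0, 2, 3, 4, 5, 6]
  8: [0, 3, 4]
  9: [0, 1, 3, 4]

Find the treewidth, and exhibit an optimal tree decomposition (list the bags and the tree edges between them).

Every bag has size at most 4, so the width is 4 − 1 = 3 and tw(G) ≤ 3. For the lower bound, the 4 vertices {0, 3, 4, 8} are pairwise adjacent, and any tree decomposition puts a clique entirely inside one bag — forcing width ≥ 3. The upper and lower bounds meet at 3, so that is the treewidth.

Treewidth 3.
One optimal decomposition is:
Bags: B1 = {0, 3, 4, 7}  B2 = {0, 4, 5, 7}  B3 = {4, 5, 6, 7}  B4 = {0, 3, 4, 8}  B5 = {2, 4, 6, 7}  B6 = {0, 3, 4, 9}  B7 = {1, 3, 4, 9}
Tree: B1–B2, B2–B3, B1–B4, B3–B5, B4–B6, B6–B7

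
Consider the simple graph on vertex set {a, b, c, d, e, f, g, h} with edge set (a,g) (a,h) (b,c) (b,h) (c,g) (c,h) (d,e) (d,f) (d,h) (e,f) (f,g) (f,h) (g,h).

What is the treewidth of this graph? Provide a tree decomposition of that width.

The largest bag has 3 vertices, giving width 2; this decomposition certifies tw(G) ≤ 2. On the other hand G contains the 3-clique {d, e, f}. A clique must lie in a single bag of any decomposition, so no decomposition can have width below 2. The upper and lower bounds meet at 2, so that is the treewidth.

Treewidth 2.
Bags: B1 = {b, c, h}  B2 = {c, g, h}  B3 = {f, g, h}  B4 = {d, f, h}  B5 = {d, e, f}  B6 = {a, g, h}
Tree: B1–B2, B2–B3, B3–B4, B4–B5, B2–B6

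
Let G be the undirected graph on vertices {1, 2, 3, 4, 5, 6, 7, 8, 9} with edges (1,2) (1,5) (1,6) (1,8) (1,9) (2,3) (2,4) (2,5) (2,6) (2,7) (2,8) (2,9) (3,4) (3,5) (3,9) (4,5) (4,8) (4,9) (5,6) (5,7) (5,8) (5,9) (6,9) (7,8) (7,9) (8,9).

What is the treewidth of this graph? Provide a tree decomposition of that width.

Treewidth 4.
Bags: B1 = {2, 4, 5, 8, 9}  B2 = {2, 5, 7, 8, 9}  B3 = {1, 2, 5, 8, 9}  B4 = {1, 2, 5, 6, 9}  B5 = {2, 3, 4, 5, 9}
Tree: B1–B2, B1–B3, B3–B4, B1–B5

The largest bag has 5 vertices, giving width 4; this decomposition certifies tw(G) ≤ 4. On the other hand G contains the 5-clique {1, 2, 5, 8, 9}. A clique must lie in a single bag of any decomposition, so no decomposition can have width below 4. Therefore the treewidth is 4.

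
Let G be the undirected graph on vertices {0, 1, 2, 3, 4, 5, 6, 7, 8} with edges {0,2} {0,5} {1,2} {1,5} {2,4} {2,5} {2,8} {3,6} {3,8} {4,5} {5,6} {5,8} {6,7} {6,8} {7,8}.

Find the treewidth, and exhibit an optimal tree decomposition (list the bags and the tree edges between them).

The largest bag has 3 vertices, giving width 2; this decomposition certifies tw(G) ≤ 2. On the other hand G contains the 3-clique {3, 6, 8}. A clique must lie in a single bag of any decomposition, so no decomposition can have width below 2. Hence tw(G) = 2 exactly.

Treewidth 2.
Bags: B1 = {5, 6, 8}  B2 = {3, 6, 8}  B3 = {2, 5, 8}  B4 = {6, 7, 8}  B5 = {0, 2, 5}  B6 = {2, 4, 5}  B7 = {1, 2, 5}
Tree: B1–B2, B1–B3, B2–B4, B3–B5, B5–B6, B6–B7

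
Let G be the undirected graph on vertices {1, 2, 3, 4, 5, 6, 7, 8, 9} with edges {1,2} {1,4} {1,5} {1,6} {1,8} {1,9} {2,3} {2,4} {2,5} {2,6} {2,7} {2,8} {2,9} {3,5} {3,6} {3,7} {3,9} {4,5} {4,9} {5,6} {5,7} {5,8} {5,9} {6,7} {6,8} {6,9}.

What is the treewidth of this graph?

4

A width-4 tree decomposition is:
Bags: B1 = {1, 2, 5, 6, 8}  B2 = {1, 2, 5, 6, 9}  B3 = {1, 2, 4, 5, 9}  B4 = {2, 3, 5, 6, 9}  B5 = {2, 3, 5, 6, 7}
Tree: B1–B2, B2–B3, B2–B4, B4–B5
The largest bag has 5 vertices, giving width 4; this decomposition certifies tw(G) ≤ 4. Conversely, {1, 2, 4, 5, 9} is a clique of size 5, and the vertices of any clique must share a bag in every tree decomposition; so some bag has ≥ 5 vertices and tw(G) ≥ 4. Therefore the treewidth is 4.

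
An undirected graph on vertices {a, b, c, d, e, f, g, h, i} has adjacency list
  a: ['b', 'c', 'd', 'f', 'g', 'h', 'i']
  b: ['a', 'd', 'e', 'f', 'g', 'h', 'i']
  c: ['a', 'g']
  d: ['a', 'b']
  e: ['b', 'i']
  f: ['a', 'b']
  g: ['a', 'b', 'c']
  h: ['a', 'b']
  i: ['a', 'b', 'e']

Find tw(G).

A width-2 tree decomposition is:
Bags: B1 = {a, b, i}  B2 = {a, b, g}  B3 = {a, b, d}  B4 = {a, b, f}  B5 = {a, b, h}  B6 = {a, c, g}  B7 = {b, e, i}
Tree: B1–B2, B1–B3, B1–B4, B2–B5, B2–B6, B1–B7
The largest bag has 3 vertices, giving width 2; this decomposition certifies tw(G) ≤ 2. For the lower bound, the 3 vertices {a, c, g} are pairwise adjacent, and any tree decomposition puts a clique entirely inside one bag — forcing width ≥ 2. The upper and lower bounds meet at 2, so that is the treewidth.

2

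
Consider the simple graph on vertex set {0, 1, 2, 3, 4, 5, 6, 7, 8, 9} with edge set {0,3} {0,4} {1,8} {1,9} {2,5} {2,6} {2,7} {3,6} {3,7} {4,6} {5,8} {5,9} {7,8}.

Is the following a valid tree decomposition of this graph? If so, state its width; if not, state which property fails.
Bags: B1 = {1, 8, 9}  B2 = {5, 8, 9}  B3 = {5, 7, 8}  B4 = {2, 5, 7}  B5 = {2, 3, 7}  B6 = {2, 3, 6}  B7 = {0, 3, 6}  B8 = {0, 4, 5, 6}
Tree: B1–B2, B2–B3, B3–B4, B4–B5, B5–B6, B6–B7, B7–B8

A tree decomposition must satisfy three properties: every vertex lies in some bag; for every edge, both endpoints lie together in some bag; and for every vertex, the bags containing it form a connected subtree. Here bags containing vertex 5 are not connected in the tree, so the decomposition is invalid.

No — bags containing vertex 5 are not connected in the tree.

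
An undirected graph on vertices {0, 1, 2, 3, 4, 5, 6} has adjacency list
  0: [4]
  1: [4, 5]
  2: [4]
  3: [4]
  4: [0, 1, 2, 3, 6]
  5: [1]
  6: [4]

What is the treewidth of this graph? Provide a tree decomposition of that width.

The largest bag has 2 vertices, giving width 1; this decomposition certifies tw(G) ≤ 1. Any graph with an edge has treewidth ≥ 1, and G has the edge 4–2. Hence tw(G) = 1 exactly.

Treewidth 1.
One such decomposition:
Bags: B1 = {2, 4}  B2 = {0, 4}  B3 = {1, 4}  B4 = {4, 6}  B5 = {1, 5}  B6 = {3, 4}
Tree: B1–B2, B2–B3, B1–B4, B3–B5, B2–B6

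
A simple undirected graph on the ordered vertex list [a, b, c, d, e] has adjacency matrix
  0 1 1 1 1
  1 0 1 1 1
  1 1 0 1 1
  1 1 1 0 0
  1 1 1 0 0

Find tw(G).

3

A width-3 tree decomposition is:
Bags: B1 = {a, b, c, e}  B2 = {a, b, c, d}
Tree: B1–B2
Each bag holds 4 vertices, so the decomposition has width 3, which upper-bounds the treewidth. On the other hand G contains the 4-clique {a, b, c, d}. A clique must lie in a single bag of any decomposition, so no decomposition can have width below 3. Combining the bounds, tw(G) = 3.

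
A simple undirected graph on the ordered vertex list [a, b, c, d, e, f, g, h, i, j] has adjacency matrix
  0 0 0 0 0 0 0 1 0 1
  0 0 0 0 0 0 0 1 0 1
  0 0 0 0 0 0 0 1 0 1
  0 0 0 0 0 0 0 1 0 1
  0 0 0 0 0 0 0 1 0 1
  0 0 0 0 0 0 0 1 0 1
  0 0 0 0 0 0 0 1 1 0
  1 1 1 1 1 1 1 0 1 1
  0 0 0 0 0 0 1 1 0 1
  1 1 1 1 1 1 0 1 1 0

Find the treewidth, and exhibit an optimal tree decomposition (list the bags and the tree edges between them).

Treewidth 2.
One optimal decomposition is:
Bags: B1 = {b, h, j}  B2 = {f, h, j}  B3 = {c, h, j}  B4 = {a, h, j}  B5 = {h, i, j}  B6 = {g, h, i}  B7 = {d, h, j}  B8 = {e, h, j}
Tree: B1–B2, B2–B3, B2–B4, B4–B5, B5–B6, B3–B7, B3–B8

The largest bag has 3 vertices, giving width 2; this decomposition certifies tw(G) ≤ 2. Conversely, {g, h, i} is a clique of size 3, and the vertices of any clique must share a bag in every tree decomposition; so some bag has ≥ 3 vertices and tw(G) ≥ 2. Therefore the treewidth is 2.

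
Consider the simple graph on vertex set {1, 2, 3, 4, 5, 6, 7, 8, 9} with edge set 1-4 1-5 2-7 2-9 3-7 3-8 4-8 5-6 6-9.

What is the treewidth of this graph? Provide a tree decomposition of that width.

Treewidth 2.
Bags: B1 = {3, 4, 8}  B2 = {3, 4, 7}  B3 = {2, 4, 7}  B4 = {2, 4, 9}  B5 = {4, 6, 9}  B6 = {4, 5, 6}  B7 = {1, 4, 5}
Tree: B1–B2, B2–B3, B3–B4, B4–B5, B5–B6, B6–B7

Each bag holds 3 vertices, so the decomposition has width 2, which upper-bounds the treewidth. The edges 4–8–3–7–2–9–6–5–1–4 form a cycle, so G is not a tree and its treewidth is at least 2. Hence tw(G) = 2 exactly.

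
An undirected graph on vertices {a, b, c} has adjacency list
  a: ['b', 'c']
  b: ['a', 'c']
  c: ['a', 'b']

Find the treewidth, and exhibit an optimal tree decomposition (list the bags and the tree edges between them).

Treewidth 2.
One optimal decomposition is:
Bags: B1 = {a, b, c}
Tree: (single bag)

With just one bag of size 3, the width is 3 − 1 = 2, so tw(G) ≤ 2. For the lower bound, the 3 vertices {a, b, c} are pairwise adjacent, and any tree decomposition puts a clique entirely inside one bag — forcing width ≥ 2. Therefore the treewidth is 2.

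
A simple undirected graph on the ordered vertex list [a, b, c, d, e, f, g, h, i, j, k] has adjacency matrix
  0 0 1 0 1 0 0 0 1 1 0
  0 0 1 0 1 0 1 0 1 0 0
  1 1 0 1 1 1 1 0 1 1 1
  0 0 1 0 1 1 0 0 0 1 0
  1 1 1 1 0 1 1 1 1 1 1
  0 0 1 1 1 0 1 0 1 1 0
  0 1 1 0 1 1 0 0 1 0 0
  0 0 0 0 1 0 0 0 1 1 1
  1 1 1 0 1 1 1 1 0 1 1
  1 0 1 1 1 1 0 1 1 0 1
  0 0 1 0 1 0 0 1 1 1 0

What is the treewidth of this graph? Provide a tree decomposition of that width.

Each bag holds 5 vertices, so the decomposition has width 4, which upper-bounds the treewidth. Conversely, {c, d, e, f, j} is a clique of size 5, and the vertices of any clique must share a bag in every tree decomposition; so some bag has ≥ 5 vertices and tw(G) ≥ 4. The upper and lower bounds meet at 4, so that is the treewidth.

Treewidth 4.
One such decomposition:
Bags: B1 = {c, e, f, i, j}  B2 = {c, e, f, g, i}  B3 = {c, e, i, j, k}  B4 = {c, d, e, f, j}  B5 = {e, h, i, j, k}  B6 = {a, c, e, i, j}  B7 = {b, c, e, g, i}
Tree: B1–B2, B1–B3, B1–B4, B3–B5, B3–B6, B2–B7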